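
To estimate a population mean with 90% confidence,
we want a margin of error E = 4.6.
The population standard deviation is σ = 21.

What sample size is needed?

Answer: n = 57

Derivation:
z_0.05 = 1.645
n = (z×σ/E)² = (1.645×21/4.6)²
n = 56.3968
Round up: n = 57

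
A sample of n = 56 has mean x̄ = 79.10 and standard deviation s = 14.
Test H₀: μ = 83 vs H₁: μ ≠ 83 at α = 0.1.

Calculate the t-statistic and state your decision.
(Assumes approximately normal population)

df = n - 1 = 55
SE = s/√n = 14/√56 = 1.8708
t = (x̄ - μ₀)/SE = (79.10 - 83)/1.8708 = -2.0847
Critical value: t_{0.05,55} = ±1.673
p-value ≈ 0.0418
Decision: reject H₀

Answer: t = -2.0847, reject H₀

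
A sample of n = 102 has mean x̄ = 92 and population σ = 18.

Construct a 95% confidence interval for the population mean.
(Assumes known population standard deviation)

Confidence level: 95%, α = 0.05
z_0.025 = 1.960
SE = σ/√n = 18/√102 = 1.7823
Margin of error = 1.960 × 1.7823 = 3.4933
CI: x̄ ± margin = 92 ± 3.4933
CI: (88.5067, 95.4933)

Answer: (88.5067, 95.4933)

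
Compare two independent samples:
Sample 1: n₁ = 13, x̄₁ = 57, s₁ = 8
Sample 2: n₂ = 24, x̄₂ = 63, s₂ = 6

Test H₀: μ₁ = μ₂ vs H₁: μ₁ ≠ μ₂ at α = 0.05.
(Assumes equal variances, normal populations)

Answer: t = -2.5801, reject H₀

Derivation:
Pooled variance: s²_p = [12×8² + 23×6²]/(35) = 45.6000
s_p = 6.7528
SE = s_p×√(1/n₁ + 1/n₂) = 6.7528×√(1/13 + 1/24) = 2.3255
t = (x̄₁ - x̄₂)/SE = (57 - 63)/2.3255 = -2.5801
df = 35, t-critical = ±2.030
Decision: reject H₀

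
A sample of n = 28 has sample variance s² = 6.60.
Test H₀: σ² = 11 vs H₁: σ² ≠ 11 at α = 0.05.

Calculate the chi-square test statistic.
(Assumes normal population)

df = n - 1 = 27
χ² = (n-1)s²/σ₀² = 27×6.60/11 = 16.2000
Critical values: χ²_{0.975,27} = 14.573, χ²_{0.025,27} = 43.195
Rejection region: χ² < 14.573 or χ² > 43.195
Decision: fail to reject H₀

Answer: χ² = 16.2000, fail to reject H₀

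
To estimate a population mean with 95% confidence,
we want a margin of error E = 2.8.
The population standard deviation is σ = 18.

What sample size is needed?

z_0.025 = 1.960
n = (z×σ/E)² = (1.960×18/2.8)²
n = 158.7600
Round up: n = 159

Answer: n = 159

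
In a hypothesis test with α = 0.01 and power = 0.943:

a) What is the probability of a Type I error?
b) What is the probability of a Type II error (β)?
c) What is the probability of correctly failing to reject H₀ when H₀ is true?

Answer: a) 0.01, b) 0.057, c) 0.99

Derivation:
a) Type I error probability = α = 0.01
b) Power = P(reject H₀ | H₁ true) = 1 - β = 0.943, so Type II error probability = β = 1 - Power = 0.057
c) P(fail to reject H₀ | H₀ true) = 1 - α = 0.99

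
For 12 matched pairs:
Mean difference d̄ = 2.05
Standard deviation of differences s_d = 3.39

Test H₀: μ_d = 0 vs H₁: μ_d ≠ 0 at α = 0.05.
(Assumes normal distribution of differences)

df = n - 1 = 11
SE = s_d/√n = 3.39/√12 = 0.9786
t = d̄/SE = 2.05/0.9786 = 2.0948
Critical value: t_{0.025,11} = ±2.201
p-value ≈ 0.0601
Decision: fail to reject H₀

Answer: t = 2.0948, fail to reject H₀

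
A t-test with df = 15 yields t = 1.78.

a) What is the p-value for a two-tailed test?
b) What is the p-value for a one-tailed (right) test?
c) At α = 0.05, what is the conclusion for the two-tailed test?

Answer: a) 0.0953, b) 0.0477, c) fail to reject H₀

Derivation:
Using t-distribution with df = 15:
a) Two-tailed: p = 2×P(T > 1.78) = 0.0953
b) One-tailed: p = P(T > 1.78) = 0.0477
c) 0.0953 ≥ 0.05, fail to reject H₀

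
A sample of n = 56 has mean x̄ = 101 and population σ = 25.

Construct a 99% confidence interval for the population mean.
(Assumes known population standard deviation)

Confidence level: 99%, α = 0.01
z_0.005 = 2.576
SE = σ/√n = 25/√56 = 3.3408
Margin of error = 2.576 × 3.3408 = 8.6059
CI: x̄ ± margin = 101 ± 8.6059
CI: (92.3941, 109.6059)

Answer: (92.3941, 109.6059)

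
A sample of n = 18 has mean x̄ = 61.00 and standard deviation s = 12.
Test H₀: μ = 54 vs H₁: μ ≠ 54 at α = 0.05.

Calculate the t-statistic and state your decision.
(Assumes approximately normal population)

Answer: t = 2.4749, reject H₀

Derivation:
df = n - 1 = 17
SE = s/√n = 12/√18 = 2.8284
t = (x̄ - μ₀)/SE = (61.00 - 54)/2.8284 = 2.4749
Critical value: t_{0.025,17} = ±2.110
p-value ≈ 0.0242
Decision: reject H₀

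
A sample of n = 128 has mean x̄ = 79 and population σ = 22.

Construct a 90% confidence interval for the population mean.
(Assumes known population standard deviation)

Answer: (75.8013, 82.1987)

Derivation:
Confidence level: 90%, α = 0.1
z_0.05 = 1.645
SE = σ/√n = 22/√128 = 1.9445
Margin of error = 1.645 × 1.9445 = 3.1987
CI: x̄ ± margin = 79 ± 3.1987
CI: (75.8013, 82.1987)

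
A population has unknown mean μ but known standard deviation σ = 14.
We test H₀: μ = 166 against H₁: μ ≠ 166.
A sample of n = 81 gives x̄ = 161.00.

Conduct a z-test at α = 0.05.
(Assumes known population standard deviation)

Answer: z = -3.2142, reject H₀

Derivation:
Standard error: SE = σ/√n = 14/√81 = 1.5556
z-statistic: z = (x̄ - μ₀)/SE = (161.00 - 166)/1.5556 = -3.2142
Critical value: ±1.960
p-value = 0.0013
Decision: reject H₀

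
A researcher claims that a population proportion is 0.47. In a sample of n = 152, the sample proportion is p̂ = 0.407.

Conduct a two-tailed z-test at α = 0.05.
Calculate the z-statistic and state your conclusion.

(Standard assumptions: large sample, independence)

H₀: p = 0.47, H₁: p ≠ 0.47
Standard error: SE = √(p₀(1-p₀)/n) = √(0.47×0.53/152) = 0.040482
z-statistic: z = (p̂ - p₀)/SE = (0.407 - 0.47)/0.040482 = -1.5562
Critical value: z_0.025 = ±1.960
p-value = 0.1197
Decision: fail to reject H₀ at α = 0.05

Answer: z = -1.5562, fail to reject H₀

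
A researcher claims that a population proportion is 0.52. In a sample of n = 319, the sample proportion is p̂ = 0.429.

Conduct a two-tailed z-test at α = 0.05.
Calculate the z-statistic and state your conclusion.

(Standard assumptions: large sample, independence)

H₀: p = 0.52, H₁: p ≠ 0.52
Standard error: SE = √(p₀(1-p₀)/n) = √(0.52×0.48/319) = 0.027972
z-statistic: z = (p̂ - p₀)/SE = (0.429 - 0.52)/0.027972 = -3.2533
Critical value: z_0.025 = ±1.960
p-value = 0.0011
Decision: reject H₀ at α = 0.05

Answer: z = -3.2533, reject H₀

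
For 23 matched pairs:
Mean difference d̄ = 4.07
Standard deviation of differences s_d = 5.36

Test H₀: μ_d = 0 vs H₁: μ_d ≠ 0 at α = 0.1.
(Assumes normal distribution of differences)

df = n - 1 = 22
SE = s_d/√n = 5.36/√23 = 1.1176
t = d̄/SE = 4.07/1.1176 = 3.6417
Critical value: t_{0.05,22} = ±1.717
p-value ≈ 0.0014
Decision: reject H₀

Answer: t = 3.6417, reject H₀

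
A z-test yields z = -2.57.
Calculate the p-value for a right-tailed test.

Answer: p-value ≈ 0.9949

Derivation:
For z = -2.57:
p = P(Z > -2.57) = 1 - Φ(-2.57) = 0.9949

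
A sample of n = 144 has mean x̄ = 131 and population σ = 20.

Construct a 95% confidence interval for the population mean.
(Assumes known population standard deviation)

Confidence level: 95%, α = 0.05
z_0.025 = 1.960
SE = σ/√n = 20/√144 = 1.6667
Margin of error = 1.960 × 1.6667 = 3.2667
CI: x̄ ± margin = 131 ± 3.2667
CI: (127.7333, 134.2667)

Answer: (127.7333, 134.2667)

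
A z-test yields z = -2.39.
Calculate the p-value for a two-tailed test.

Answer: p-value ≈ 0.0168

Derivation:
For z = -2.39:
p = 2×P(Z > |-2.39|) = 2×(1 - Φ(2.39)) = 0.0168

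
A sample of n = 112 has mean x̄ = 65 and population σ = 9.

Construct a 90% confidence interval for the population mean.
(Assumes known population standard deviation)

Answer: (63.6011, 66.3989)

Derivation:
Confidence level: 90%, α = 0.1
z_0.05 = 1.645
SE = σ/√n = 9/√112 = 0.8504
Margin of error = 1.645 × 0.8504 = 1.3989
CI: x̄ ± margin = 65 ± 1.3989
CI: (63.6011, 66.3989)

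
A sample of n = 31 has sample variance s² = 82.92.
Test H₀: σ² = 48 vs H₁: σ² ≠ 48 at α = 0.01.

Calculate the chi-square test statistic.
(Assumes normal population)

Answer: χ² = 51.8250, fail to reject H₀

Derivation:
df = n - 1 = 30
χ² = (n-1)s²/σ₀² = 30×82.92/48 = 51.8250
Critical values: χ²_{0.995,30} = 13.787, χ²_{0.005,30} = 53.672
Rejection region: χ² < 13.787 or χ² > 53.672
Decision: fail to reject H₀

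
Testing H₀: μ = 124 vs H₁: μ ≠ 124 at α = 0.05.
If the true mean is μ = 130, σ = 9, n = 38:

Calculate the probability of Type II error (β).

SE = σ/√n = 9/√38 = 1.4600
Critical values: μ₀ ± z_0.025×SE = 124 ± 1.960×1.4600
Acceptance region: (121.1384, 126.8616)
Under H₁ (μ = 130): z_high = (126.8616 - 130)/1.4600 = -2.1496, z_low = (121.1384 - 130)/1.4600 = -6.0696
β = P(not reject | H₁) = Φ(-2.1496) - Φ(-6.0696) ≈ 0.0158

Answer: β ≈ 0.0158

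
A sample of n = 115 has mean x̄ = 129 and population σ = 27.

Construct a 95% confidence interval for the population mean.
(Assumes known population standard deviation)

Answer: (124.0651, 133.9349)

Derivation:
Confidence level: 95%, α = 0.05
z_0.025 = 1.960
SE = σ/√n = 27/√115 = 2.5178
Margin of error = 1.960 × 2.5178 = 4.9349
CI: x̄ ± margin = 129 ± 4.9349
CI: (124.0651, 133.9349)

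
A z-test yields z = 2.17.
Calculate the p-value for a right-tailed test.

Answer: p-value ≈ 0.0150

Derivation:
For z = 2.17:
p = P(Z > 2.17) = 1 - Φ(2.17) = 0.0150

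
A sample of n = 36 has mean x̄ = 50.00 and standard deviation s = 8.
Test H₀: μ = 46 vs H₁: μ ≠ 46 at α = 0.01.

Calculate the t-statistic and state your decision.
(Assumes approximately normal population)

Answer: t = 3.0001, reject H₀

Derivation:
df = n - 1 = 35
SE = s/√n = 8/√36 = 1.3333
t = (x̄ - μ₀)/SE = (50.00 - 46)/1.3333 = 3.0001
Critical value: t_{0.005,35} = ±2.724
p-value ≈ 0.0049
Decision: reject H₀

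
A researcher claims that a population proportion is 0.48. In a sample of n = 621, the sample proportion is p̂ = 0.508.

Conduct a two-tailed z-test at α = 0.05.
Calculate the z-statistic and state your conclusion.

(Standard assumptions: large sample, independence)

Answer: z = 1.3966, fail to reject H₀

Derivation:
H₀: p = 0.48, H₁: p ≠ 0.48
Standard error: SE = √(p₀(1-p₀)/n) = √(0.48×0.52/621) = 0.020048
z-statistic: z = (p̂ - p₀)/SE = (0.508 - 0.48)/0.020048 = 1.3966
Critical value: z_0.025 = ±1.960
p-value = 0.1625
Decision: fail to reject H₀ at α = 0.05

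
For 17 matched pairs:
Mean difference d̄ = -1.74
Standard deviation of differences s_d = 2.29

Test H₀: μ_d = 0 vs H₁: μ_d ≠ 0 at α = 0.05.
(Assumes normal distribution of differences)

df = n - 1 = 16
SE = s_d/√n = 2.29/√17 = 0.5554
t = d̄/SE = -1.74/0.5554 = -3.1329
Critical value: t_{0.025,16} = ±2.120
p-value ≈ 0.0064
Decision: reject H₀

Answer: t = -3.1329, reject H₀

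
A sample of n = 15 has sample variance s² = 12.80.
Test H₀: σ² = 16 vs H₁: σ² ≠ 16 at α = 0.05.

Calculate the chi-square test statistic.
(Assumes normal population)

df = n - 1 = 14
χ² = (n-1)s²/σ₀² = 14×12.80/16 = 11.2000
Critical values: χ²_{0.975,14} = 5.629, χ²_{0.025,14} = 26.119
Rejection region: χ² < 5.629 or χ² > 26.119
Decision: fail to reject H₀

Answer: χ² = 11.2000, fail to reject H₀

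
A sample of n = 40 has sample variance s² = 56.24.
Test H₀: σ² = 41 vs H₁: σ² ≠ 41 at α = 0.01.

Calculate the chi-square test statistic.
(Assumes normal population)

Answer: χ² = 53.4966, fail to reject H₀

Derivation:
df = n - 1 = 39
χ² = (n-1)s²/σ₀² = 39×56.24/41 = 53.4966
Critical values: χ²_{0.995,39} = 19.996, χ²_{0.005,39} = 65.476
Rejection region: χ² < 19.996 or χ² > 65.476
Decision: fail to reject H₀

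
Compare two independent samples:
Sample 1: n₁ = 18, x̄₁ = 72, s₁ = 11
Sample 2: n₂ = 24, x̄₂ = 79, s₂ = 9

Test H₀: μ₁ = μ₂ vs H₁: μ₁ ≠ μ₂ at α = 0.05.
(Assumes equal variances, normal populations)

Answer: t = -2.2678, reject H₀

Derivation:
Pooled variance: s²_p = [17×11² + 23×9²]/(40) = 98.0000
s_p = 9.8995
SE = s_p×√(1/n₁ + 1/n₂) = 9.8995×√(1/18 + 1/24) = 3.0867
t = (x̄₁ - x̄₂)/SE = (72 - 79)/3.0867 = -2.2678
df = 40, t-critical = ±2.021
Decision: reject H₀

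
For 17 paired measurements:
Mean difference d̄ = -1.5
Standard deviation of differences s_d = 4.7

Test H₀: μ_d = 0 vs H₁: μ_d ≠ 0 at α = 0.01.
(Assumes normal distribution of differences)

df = n - 1 = 16
SE = s_d/√n = 4.7/√17 = 1.1399
t = d̄/SE = -1.5/1.1399 = -1.3159
Critical value: t_{0.005,16} = ±2.921
p-value ≈ 0.2068
Decision: fail to reject H₀

Answer: t = -1.3159, fail to reject H₀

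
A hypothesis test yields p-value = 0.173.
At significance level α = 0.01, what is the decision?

Answer: fail to reject H₀

Derivation:
Compare p-value to α:
0.173 ≥ 0.01
Decision: fail to reject H₀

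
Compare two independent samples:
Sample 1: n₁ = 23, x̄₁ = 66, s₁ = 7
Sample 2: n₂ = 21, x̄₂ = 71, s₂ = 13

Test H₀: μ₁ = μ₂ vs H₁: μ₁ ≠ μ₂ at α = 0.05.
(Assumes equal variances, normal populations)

Answer: t = -1.6079, fail to reject H₀

Derivation:
Pooled variance: s²_p = [22×7² + 20×13²]/(42) = 106.1429
s_p = 10.3026
SE = s_p×√(1/n₁ + 1/n₂) = 10.3026×√(1/23 + 1/21) = 3.1096
t = (x̄₁ - x̄₂)/SE = (66 - 71)/3.1096 = -1.6079
df = 42, t-critical = ±2.018
Decision: fail to reject H₀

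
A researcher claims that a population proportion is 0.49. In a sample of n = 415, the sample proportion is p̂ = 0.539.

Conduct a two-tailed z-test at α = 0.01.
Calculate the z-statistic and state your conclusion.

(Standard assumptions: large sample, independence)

H₀: p = 0.49, H₁: p ≠ 0.49
Standard error: SE = √(p₀(1-p₀)/n) = √(0.49×0.51/415) = 0.024539
z-statistic: z = (p̂ - p₀)/SE = (0.539 - 0.49)/0.024539 = 1.9968
Critical value: z_0.005 = ±2.576
p-value = 0.0458
Decision: fail to reject H₀ at α = 0.01

Answer: z = 1.9968, fail to reject H₀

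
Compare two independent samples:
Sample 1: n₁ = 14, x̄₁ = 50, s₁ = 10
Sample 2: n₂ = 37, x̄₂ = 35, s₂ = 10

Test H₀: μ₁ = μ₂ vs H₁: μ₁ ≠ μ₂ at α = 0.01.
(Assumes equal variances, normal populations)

Pooled variance: s²_p = [13×10² + 36×10²]/(49) = 100.0000
s_p = 10.0000
SE = s_p×√(1/n₁ + 1/n₂) = 10.0000×√(1/14 + 1/37) = 3.1378
t = (x̄₁ - x̄₂)/SE = (50 - 35)/3.1378 = 4.7804
df = 49, t-critical = ±2.680
Decision: reject H₀

Answer: t = 4.7804, reject H₀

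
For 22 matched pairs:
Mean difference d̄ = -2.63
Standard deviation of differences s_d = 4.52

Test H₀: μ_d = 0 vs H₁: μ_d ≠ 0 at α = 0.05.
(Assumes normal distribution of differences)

Answer: t = -2.7291, reject H₀

Derivation:
df = n - 1 = 21
SE = s_d/√n = 4.52/√22 = 0.9637
t = d̄/SE = -2.63/0.9637 = -2.7291
Critical value: t_{0.025,21} = ±2.080
p-value ≈ 0.0126
Decision: reject H₀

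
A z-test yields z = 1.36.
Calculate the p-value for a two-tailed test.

Answer: p-value ≈ 0.1738

Derivation:
For z = 1.36:
p = 2×P(Z > |1.36|) = 2×(1 - Φ(1.36)) = 0.1738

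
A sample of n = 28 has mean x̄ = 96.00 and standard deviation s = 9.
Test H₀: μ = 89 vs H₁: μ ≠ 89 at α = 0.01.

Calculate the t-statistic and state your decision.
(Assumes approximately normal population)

Answer: t = 4.1157, reject H₀

Derivation:
df = n - 1 = 27
SE = s/√n = 9/√28 = 1.7008
t = (x̄ - μ₀)/SE = (96.00 - 89)/1.7008 = 4.1157
Critical value: t_{0.005,27} = ±2.771
p-value ≈ 0.0003
Decision: reject H₀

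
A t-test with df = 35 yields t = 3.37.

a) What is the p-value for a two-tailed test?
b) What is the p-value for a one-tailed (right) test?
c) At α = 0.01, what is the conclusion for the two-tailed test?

Using t-distribution with df = 35:
a) Two-tailed: p = 2×P(T > 3.37) = 0.0018
b) One-tailed: p = P(T > 3.37) = 0.0009
c) 0.0018 < 0.01, reject H₀

Answer: a) 0.0018, b) 0.0009, c) reject H₀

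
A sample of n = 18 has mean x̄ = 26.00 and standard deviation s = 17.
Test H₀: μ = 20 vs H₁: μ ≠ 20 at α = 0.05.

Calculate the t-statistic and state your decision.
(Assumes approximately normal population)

df = n - 1 = 17
SE = s/√n = 17/√18 = 4.0069
t = (x̄ - μ₀)/SE = (26.00 - 20)/4.0069 = 1.4974
Critical value: t_{0.025,17} = ±2.110
p-value ≈ 0.1526
Decision: fail to reject H₀

Answer: t = 1.4974, fail to reject H₀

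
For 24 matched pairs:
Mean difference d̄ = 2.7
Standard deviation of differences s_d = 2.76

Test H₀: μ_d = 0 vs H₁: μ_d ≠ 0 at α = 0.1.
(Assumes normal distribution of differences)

Answer: t = 4.7923, reject H₀

Derivation:
df = n - 1 = 23
SE = s_d/√n = 2.76/√24 = 0.5634
t = d̄/SE = 2.7/0.5634 = 4.7923
Critical value: t_{0.05,23} = ±1.714
p-value ≈ 0.0001
Decision: reject H₀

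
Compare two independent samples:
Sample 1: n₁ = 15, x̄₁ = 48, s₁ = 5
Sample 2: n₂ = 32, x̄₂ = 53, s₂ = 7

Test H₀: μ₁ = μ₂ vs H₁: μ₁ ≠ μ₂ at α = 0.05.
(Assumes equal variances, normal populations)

Pooled variance: s²_p = [14×5² + 31×7²]/(45) = 41.5333
s_p = 6.4446
SE = s_p×√(1/n₁ + 1/n₂) = 6.4446×√(1/15 + 1/32) = 2.0166
t = (x̄₁ - x̄₂)/SE = (48 - 53)/2.0166 = -2.4794
df = 45, t-critical = ±2.014
Decision: reject H₀

Answer: t = -2.4794, reject H₀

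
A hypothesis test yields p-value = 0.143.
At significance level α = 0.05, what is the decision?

Compare p-value to α:
0.143 ≥ 0.05
Decision: fail to reject H₀

Answer: fail to reject H₀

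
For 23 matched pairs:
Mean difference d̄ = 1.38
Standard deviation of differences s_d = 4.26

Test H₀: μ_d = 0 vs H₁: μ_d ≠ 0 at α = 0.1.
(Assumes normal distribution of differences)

df = n - 1 = 22
SE = s_d/√n = 4.26/√23 = 0.8883
t = d̄/SE = 1.38/0.8883 = 1.5535
Critical value: t_{0.05,22} = ±1.717
p-value ≈ 0.1346
Decision: fail to reject H₀

Answer: t = 1.5535, fail to reject H₀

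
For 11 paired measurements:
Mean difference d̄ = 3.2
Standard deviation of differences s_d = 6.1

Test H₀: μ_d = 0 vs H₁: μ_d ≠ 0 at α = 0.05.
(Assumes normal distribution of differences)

Answer: t = 1.7399, fail to reject H₀

Derivation:
df = n - 1 = 10
SE = s_d/√n = 6.1/√11 = 1.8392
t = d̄/SE = 3.2/1.8392 = 1.7399
Critical value: t_{0.025,10} = ±2.228
p-value ≈ 0.1125
Decision: fail to reject H₀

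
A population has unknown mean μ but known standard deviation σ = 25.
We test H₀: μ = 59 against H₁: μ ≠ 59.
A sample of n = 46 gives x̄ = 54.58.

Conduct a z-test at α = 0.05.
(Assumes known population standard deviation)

Standard error: SE = σ/√n = 25/√46 = 3.6860
z-statistic: z = (x̄ - μ₀)/SE = (54.58 - 59)/3.6860 = -1.1991
Critical value: ±1.960
p-value = 0.2305
Decision: fail to reject H₀

Answer: z = -1.1991, fail to reject H₀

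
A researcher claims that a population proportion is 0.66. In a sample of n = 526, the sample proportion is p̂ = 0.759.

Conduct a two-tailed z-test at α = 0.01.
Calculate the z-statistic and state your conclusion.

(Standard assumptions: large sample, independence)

H₀: p = 0.66, H₁: p ≠ 0.66
Standard error: SE = √(p₀(1-p₀)/n) = √(0.66×0.34/526) = 0.020655
z-statistic: z = (p̂ - p₀)/SE = (0.759 - 0.66)/0.020655 = 4.7930
Critical value: z_0.005 = ±2.576
p-value < 0.0001
Decision: reject H₀ at α = 0.01

Answer: z = 4.7930, reject H₀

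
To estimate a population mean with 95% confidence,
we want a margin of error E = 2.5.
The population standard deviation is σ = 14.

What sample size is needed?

Answer: n = 121

Derivation:
z_0.025 = 1.960
n = (z×σ/E)² = (1.960×14/2.5)²
n = 120.4726
Round up: n = 121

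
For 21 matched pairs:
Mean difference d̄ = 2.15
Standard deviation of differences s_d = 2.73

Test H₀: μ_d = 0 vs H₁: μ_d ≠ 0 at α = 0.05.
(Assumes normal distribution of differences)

df = n - 1 = 20
SE = s_d/√n = 2.73/√21 = 0.5957
t = d̄/SE = 2.15/0.5957 = 3.6092
Critical value: t_{0.025,20} = ±2.086
p-value ≈ 0.0018
Decision: reject H₀

Answer: t = 3.6092, reject H₀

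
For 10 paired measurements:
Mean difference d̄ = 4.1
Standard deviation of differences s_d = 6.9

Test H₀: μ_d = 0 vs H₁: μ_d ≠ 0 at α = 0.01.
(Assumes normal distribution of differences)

Answer: t = 1.8790, fail to reject H₀

Derivation:
df = n - 1 = 9
SE = s_d/√n = 6.9/√10 = 2.1820
t = d̄/SE = 4.1/2.1820 = 1.8790
Critical value: t_{0.005,9} = ±3.250
p-value ≈ 0.0930
Decision: fail to reject H₀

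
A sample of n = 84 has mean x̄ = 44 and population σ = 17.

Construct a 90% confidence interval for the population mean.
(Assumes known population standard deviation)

Confidence level: 90%, α = 0.1
z_0.05 = 1.645
SE = σ/√n = 17/√84 = 1.8549
Margin of error = 1.645 × 1.8549 = 3.0513
CI: x̄ ± margin = 44 ± 3.0513
CI: (40.9487, 47.0513)

Answer: (40.9487, 47.0513)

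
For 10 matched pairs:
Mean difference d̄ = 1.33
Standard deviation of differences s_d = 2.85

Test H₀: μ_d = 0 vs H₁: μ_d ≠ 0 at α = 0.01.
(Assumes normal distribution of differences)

df = n - 1 = 9
SE = s_d/√n = 2.85/√10 = 0.9012
t = d̄/SE = 1.33/0.9012 = 1.4758
Critical value: t_{0.005,9} = ±3.250
p-value ≈ 0.1741
Decision: fail to reject H₀

Answer: t = 1.4758, fail to reject H₀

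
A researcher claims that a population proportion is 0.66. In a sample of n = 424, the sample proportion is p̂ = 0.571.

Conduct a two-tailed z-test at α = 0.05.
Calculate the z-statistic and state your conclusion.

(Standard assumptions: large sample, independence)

H₀: p = 0.66, H₁: p ≠ 0.66
Standard error: SE = √(p₀(1-p₀)/n) = √(0.66×0.34/424) = 0.023005
z-statistic: z = (p̂ - p₀)/SE = (0.571 - 0.66)/0.023005 = -3.8687
Critical value: z_0.025 = ±1.960
p-value = 0.0001
Decision: reject H₀ at α = 0.05

Answer: z = -3.8687, reject H₀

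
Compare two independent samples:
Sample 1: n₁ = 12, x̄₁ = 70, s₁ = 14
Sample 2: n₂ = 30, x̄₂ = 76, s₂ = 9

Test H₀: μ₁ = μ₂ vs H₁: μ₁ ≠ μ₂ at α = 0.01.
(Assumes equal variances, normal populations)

Answer: t = -1.6552, fail to reject H₀

Derivation:
Pooled variance: s²_p = [11×14² + 29×9²]/(40) = 112.6250
s_p = 10.6125
SE = s_p×√(1/n₁ + 1/n₂) = 10.6125×√(1/12 + 1/30) = 3.6249
t = (x̄₁ - x̄₂)/SE = (70 - 76)/3.6249 = -1.6552
df = 40, t-critical = ±2.704
Decision: fail to reject H₀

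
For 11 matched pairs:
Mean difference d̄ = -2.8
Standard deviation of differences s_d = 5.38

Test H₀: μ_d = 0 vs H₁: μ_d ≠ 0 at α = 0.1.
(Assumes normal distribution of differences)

Answer: t = -1.7262, fail to reject H₀

Derivation:
df = n - 1 = 10
SE = s_d/√n = 5.38/√11 = 1.6221
t = d̄/SE = -2.8/1.6221 = -1.7262
Critical value: t_{0.05,10} = ±1.812
p-value ≈ 0.1150
Decision: fail to reject H₀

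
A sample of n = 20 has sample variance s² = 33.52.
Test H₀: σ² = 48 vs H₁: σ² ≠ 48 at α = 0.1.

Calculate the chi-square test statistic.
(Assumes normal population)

df = n - 1 = 19
χ² = (n-1)s²/σ₀² = 19×33.52/48 = 13.2683
Critical values: χ²_{0.95,19} = 10.117, χ²_{0.05,19} = 30.144
Rejection region: χ² < 10.117 or χ² > 30.144
Decision: fail to reject H₀

Answer: χ² = 13.2683, fail to reject H₀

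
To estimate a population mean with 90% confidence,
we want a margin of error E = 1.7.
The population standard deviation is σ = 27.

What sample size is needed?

z_0.05 = 1.645
n = (z×σ/E)² = (1.645×27/1.7)²
n = 682.5925
Round up: n = 683

Answer: n = 683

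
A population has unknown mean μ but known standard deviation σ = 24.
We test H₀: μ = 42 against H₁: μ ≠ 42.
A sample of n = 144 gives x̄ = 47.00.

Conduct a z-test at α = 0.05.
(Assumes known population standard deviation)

Answer: z = 2.5000, reject H₀

Derivation:
Standard error: SE = σ/√n = 24/√144 = 2.0000
z-statistic: z = (x̄ - μ₀)/SE = (47.00 - 42)/2.0000 = 2.5000
Critical value: ±1.960
p-value = 0.0124
Decision: reject H₀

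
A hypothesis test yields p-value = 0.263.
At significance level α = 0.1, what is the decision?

Answer: fail to reject H₀

Derivation:
Compare p-value to α:
0.263 ≥ 0.1
Decision: fail to reject H₀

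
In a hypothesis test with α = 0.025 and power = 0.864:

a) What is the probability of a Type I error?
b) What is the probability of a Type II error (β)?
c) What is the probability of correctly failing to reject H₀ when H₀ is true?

Answer: a) 0.025, b) 0.136, c) 0.975

Derivation:
a) Type I error probability = α = 0.025
b) Power = P(reject H₀ | H₁ true) = 1 - β = 0.864, so Type II error probability = β = 1 - Power = 0.136
c) P(fail to reject H₀ | H₀ true) = 1 - α = 0.975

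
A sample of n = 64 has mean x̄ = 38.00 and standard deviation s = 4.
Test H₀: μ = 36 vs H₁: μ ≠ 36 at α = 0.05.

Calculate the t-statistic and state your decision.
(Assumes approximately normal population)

Answer: t = 4.0000, reject H₀

Derivation:
df = n - 1 = 63
SE = s/√n = 4/√64 = 0.5000
t = (x̄ - μ₀)/SE = (38.00 - 36)/0.5000 = 4.0000
Critical value: t_{0.025,63} = ±1.998
p-value ≈ 0.0002
Decision: reject H₀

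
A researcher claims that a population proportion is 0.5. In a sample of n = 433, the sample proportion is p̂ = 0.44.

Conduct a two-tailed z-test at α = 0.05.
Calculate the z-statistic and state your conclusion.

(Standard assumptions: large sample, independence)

H₀: p = 0.5, H₁: p ≠ 0.5
Standard error: SE = √(p₀(1-p₀)/n) = √(0.5×0.5/433) = 0.024028
z-statistic: z = (p̂ - p₀)/SE = (0.44 - 0.5)/0.024028 = -2.4971
Critical value: z_0.025 = ±1.960
p-value = 0.0125
Decision: reject H₀ at α = 0.05

Answer: z = -2.4971, reject H₀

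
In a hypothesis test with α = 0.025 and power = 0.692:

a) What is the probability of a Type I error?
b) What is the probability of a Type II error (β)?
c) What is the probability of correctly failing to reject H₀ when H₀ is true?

Answer: a) 0.025, b) 0.308, c) 0.975

Derivation:
a) Type I error probability = α = 0.025
b) Power = P(reject H₀ | H₁ true) = 1 - β = 0.692, so Type II error probability = β = 1 - Power = 0.308
c) P(fail to reject H₀ | H₀ true) = 1 - α = 0.975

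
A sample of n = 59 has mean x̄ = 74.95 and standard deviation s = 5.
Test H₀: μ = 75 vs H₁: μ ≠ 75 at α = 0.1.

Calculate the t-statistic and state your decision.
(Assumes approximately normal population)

Answer: t = -0.0768, fail to reject H₀

Derivation:
df = n - 1 = 58
SE = s/√n = 5/√59 = 0.6509
t = (x̄ - μ₀)/SE = (74.95 - 75)/0.6509 = -0.0768
Critical value: t_{0.05,58} = ±1.672
p-value ≈ 0.9390
Decision: fail to reject H₀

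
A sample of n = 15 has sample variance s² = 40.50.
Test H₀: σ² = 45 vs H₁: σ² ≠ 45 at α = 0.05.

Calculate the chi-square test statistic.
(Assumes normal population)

df = n - 1 = 14
χ² = (n-1)s²/σ₀² = 14×40.50/45 = 12.6000
Critical values: χ²_{0.975,14} = 5.629, χ²_{0.025,14} = 26.119
Rejection region: χ² < 5.629 or χ² > 26.119
Decision: fail to reject H₀

Answer: χ² = 12.6000, fail to reject H₀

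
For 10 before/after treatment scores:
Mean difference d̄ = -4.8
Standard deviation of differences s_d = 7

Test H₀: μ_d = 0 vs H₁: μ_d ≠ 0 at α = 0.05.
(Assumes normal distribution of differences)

Answer: t = -2.1684, fail to reject H₀

Derivation:
df = n - 1 = 9
SE = s_d/√n = 7/√10 = 2.2136
t = d̄/SE = -4.8/2.2136 = -2.1684
Critical value: t_{0.025,9} = ±2.262
p-value ≈ 0.0583
Decision: fail to reject H₀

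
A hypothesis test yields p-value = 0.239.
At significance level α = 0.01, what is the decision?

Compare p-value to α:
0.239 ≥ 0.01
Decision: fail to reject H₀

Answer: fail to reject H₀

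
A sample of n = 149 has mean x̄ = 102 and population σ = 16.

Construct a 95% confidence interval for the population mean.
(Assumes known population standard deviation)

Confidence level: 95%, α = 0.05
z_0.025 = 1.960
SE = σ/√n = 16/√149 = 1.3108
Margin of error = 1.960 × 1.3108 = 2.5692
CI: x̄ ± margin = 102 ± 2.5692
CI: (99.4308, 104.5692)

Answer: (99.4308, 104.5692)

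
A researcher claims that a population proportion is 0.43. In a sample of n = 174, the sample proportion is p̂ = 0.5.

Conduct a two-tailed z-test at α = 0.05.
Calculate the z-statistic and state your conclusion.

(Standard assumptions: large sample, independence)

H₀: p = 0.43, H₁: p ≠ 0.43
Standard error: SE = √(p₀(1-p₀)/n) = √(0.43×0.57/174) = 0.037532
z-statistic: z = (p̂ - p₀)/SE = (0.5 - 0.43)/0.037532 = 1.8651
Critical value: z_0.025 = ±1.960
p-value = 0.0622
Decision: fail to reject H₀ at α = 0.05

Answer: z = 1.8651, fail to reject H₀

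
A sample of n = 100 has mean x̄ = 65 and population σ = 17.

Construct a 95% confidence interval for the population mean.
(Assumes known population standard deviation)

Answer: (61.6680, 68.3320)

Derivation:
Confidence level: 95%, α = 0.05
z_0.025 = 1.960
SE = σ/√n = 17/√100 = 1.7000
Margin of error = 1.960 × 1.7000 = 3.3320
CI: x̄ ± margin = 65 ± 3.3320
CI: (61.6680, 68.3320)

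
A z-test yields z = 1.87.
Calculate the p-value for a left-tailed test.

For z = 1.87:
p = P(Z < 1.87) = Φ(1.87) = 0.9693

Answer: p-value ≈ 0.9693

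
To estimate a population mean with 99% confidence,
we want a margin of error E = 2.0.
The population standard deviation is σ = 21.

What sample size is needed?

Answer: n = 732

Derivation:
z_0.005 = 2.576
n = (z×σ/E)² = (2.576×21/2.0)²
n = 731.5943
Round up: n = 732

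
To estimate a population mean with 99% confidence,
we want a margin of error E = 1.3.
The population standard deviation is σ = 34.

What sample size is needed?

Answer: n = 4540

Derivation:
z_0.005 = 2.576
n = (z×σ/E)² = (2.576×34/1.3)²
n = 4539.0278
Round up: n = 4540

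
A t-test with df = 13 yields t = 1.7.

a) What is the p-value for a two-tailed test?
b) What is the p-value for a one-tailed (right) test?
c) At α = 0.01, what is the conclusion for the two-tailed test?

Answer: a) 0.1129, b) 0.0565, c) fail to reject H₀

Derivation:
Using t-distribution with df = 13:
a) Two-tailed: p = 2×P(T > 1.7) = 0.1129
b) One-tailed: p = P(T > 1.7) = 0.0565
c) 0.1129 ≥ 0.01, fail to reject H₀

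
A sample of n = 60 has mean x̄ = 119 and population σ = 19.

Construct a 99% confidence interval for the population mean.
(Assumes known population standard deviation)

Answer: (112.6813, 125.3187)

Derivation:
Confidence level: 99%, α = 0.01
z_0.005 = 2.576
SE = σ/√n = 19/√60 = 2.4529
Margin of error = 2.576 × 2.4529 = 6.3187
CI: x̄ ± margin = 119 ± 6.3187
CI: (112.6813, 125.3187)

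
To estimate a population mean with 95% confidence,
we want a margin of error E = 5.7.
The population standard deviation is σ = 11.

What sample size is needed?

Answer: n = 15

Derivation:
z_0.025 = 1.960
n = (z×σ/E)² = (1.960×11/5.7)²
n = 14.3070
Round up: n = 15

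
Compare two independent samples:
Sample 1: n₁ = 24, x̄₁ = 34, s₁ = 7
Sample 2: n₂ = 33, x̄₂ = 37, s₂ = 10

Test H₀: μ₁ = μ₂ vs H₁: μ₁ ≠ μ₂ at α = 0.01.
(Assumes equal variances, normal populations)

Answer: t = -1.2608, fail to reject H₀

Derivation:
Pooled variance: s²_p = [23×7² + 32×10²]/(55) = 78.6727
s_p = 8.8698
SE = s_p×√(1/n₁ + 1/n₂) = 8.8698×√(1/24 + 1/33) = 2.3795
t = (x̄₁ - x̄₂)/SE = (34 - 37)/2.3795 = -1.2608
df = 55, t-critical = ±2.668
Decision: fail to reject H₀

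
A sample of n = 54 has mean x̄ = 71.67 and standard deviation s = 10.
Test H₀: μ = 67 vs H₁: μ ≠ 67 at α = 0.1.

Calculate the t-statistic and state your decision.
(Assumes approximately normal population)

df = n - 1 = 53
SE = s/√n = 10/√54 = 1.3608
t = (x̄ - μ₀)/SE = (71.67 - 67)/1.3608 = 3.4318
Critical value: t_{0.05,53} = ±1.674
p-value ≈ 0.0012
Decision: reject H₀

Answer: t = 3.4318, reject H₀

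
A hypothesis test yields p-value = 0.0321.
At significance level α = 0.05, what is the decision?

Compare p-value to α:
0.0321 < 0.05
Decision: reject H₀

Answer: reject H₀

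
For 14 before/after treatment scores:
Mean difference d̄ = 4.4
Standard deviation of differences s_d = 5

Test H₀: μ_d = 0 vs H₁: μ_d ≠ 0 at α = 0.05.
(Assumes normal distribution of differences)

Answer: t = 3.2927, reject H₀

Derivation:
df = n - 1 = 13
SE = s_d/√n = 5/√14 = 1.3363
t = d̄/SE = 4.4/1.3363 = 3.2927
Critical value: t_{0.025,13} = ±2.160
p-value ≈ 0.0058
Decision: reject H₀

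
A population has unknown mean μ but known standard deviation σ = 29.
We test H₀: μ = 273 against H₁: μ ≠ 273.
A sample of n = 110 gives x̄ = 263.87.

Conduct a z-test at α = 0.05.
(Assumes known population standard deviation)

Standard error: SE = σ/√n = 29/√110 = 2.7650
z-statistic: z = (x̄ - μ₀)/SE = (263.87 - 273)/2.7650 = -3.3020
Critical value: ±1.960
p-value = 0.0010
Decision: reject H₀

Answer: z = -3.3020, reject H₀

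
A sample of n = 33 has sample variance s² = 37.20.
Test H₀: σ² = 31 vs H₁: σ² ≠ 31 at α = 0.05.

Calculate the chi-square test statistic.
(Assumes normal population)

Answer: χ² = 38.4000, fail to reject H₀

Derivation:
df = n - 1 = 32
χ² = (n-1)s²/σ₀² = 32×37.20/31 = 38.4000
Critical values: χ²_{0.975,32} = 18.291, χ²_{0.025,32} = 49.480
Rejection region: χ² < 18.291 or χ² > 49.480
Decision: fail to reject H₀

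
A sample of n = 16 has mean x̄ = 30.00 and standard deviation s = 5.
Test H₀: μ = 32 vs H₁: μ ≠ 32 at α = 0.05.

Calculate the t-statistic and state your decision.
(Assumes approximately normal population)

df = n - 1 = 15
SE = s/√n = 5/√16 = 1.2500
t = (x̄ - μ₀)/SE = (30.00 - 32)/1.2500 = -1.6000
Critical value: t_{0.025,15} = ±2.131
p-value ≈ 0.1304
Decision: fail to reject H₀

Answer: t = -1.6000, fail to reject H₀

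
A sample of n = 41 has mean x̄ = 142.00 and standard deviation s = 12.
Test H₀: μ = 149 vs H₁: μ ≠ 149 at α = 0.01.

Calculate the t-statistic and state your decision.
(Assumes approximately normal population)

Answer: t = -3.7351, reject H₀

Derivation:
df = n - 1 = 40
SE = s/√n = 12/√41 = 1.8741
t = (x̄ - μ₀)/SE = (142.00 - 149)/1.8741 = -3.7351
Critical value: t_{0.005,40} = ±2.704
p-value ≈ 0.0006
Decision: reject H₀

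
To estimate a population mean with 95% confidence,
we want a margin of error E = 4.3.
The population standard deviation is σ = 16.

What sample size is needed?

Answer: n = 54

Derivation:
z_0.025 = 1.960
n = (z×σ/E)² = (1.960×16/4.3)²
n = 53.1882
Round up: n = 54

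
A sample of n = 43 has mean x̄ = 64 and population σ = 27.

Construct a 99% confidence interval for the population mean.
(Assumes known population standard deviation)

Answer: (53.3933, 74.6067)

Derivation:
Confidence level: 99%, α = 0.01
z_0.005 = 2.576
SE = σ/√n = 27/√43 = 4.1175
Margin of error = 2.576 × 4.1175 = 10.6067
CI: x̄ ± margin = 64 ± 10.6067
CI: (53.3933, 74.6067)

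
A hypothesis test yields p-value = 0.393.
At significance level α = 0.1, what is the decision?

Answer: fail to reject H₀

Derivation:
Compare p-value to α:
0.393 ≥ 0.1
Decision: fail to reject H₀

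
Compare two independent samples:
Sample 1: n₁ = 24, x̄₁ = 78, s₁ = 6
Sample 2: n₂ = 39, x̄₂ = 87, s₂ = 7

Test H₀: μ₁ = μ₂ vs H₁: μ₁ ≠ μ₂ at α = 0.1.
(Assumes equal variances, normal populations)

Pooled variance: s²_p = [23×6² + 38×7²]/(61) = 44.0984
s_p = 6.6407
SE = s_p×√(1/n₁ + 1/n₂) = 6.6407×√(1/24 + 1/39) = 1.7228
t = (x̄₁ - x̄₂)/SE = (78 - 87)/1.7228 = -5.2241
df = 61, t-critical = ±1.670
Decision: reject H₀

Answer: t = -5.2241, reject H₀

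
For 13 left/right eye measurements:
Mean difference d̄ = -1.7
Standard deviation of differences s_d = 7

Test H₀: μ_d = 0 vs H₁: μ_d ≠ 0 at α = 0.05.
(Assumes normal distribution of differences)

df = n - 1 = 12
SE = s_d/√n = 7/√13 = 1.9415
t = d̄/SE = -1.7/1.9415 = -0.8756
Critical value: t_{0.025,12} = ±2.179
p-value ≈ 0.3984
Decision: fail to reject H₀

Answer: t = -0.8756, fail to reject H₀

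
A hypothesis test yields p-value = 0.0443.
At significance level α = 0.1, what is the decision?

Answer: reject H₀

Derivation:
Compare p-value to α:
0.0443 < 0.1
Decision: reject H₀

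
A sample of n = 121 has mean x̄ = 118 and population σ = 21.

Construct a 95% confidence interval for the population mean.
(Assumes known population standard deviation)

Confidence level: 95%, α = 0.05
z_0.025 = 1.960
SE = σ/√n = 21/√121 = 1.9091
Margin of error = 1.960 × 1.9091 = 3.7418
CI: x̄ ± margin = 118 ± 3.7418
CI: (114.2582, 121.7418)

Answer: (114.2582, 121.7418)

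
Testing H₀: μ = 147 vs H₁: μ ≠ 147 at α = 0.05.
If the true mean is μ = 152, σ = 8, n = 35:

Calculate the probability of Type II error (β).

SE = σ/√n = 8/√35 = 1.3522
Critical values: μ₀ ± z_0.025×SE = 147 ± 1.960×1.3522
Acceptance region: (144.3497, 149.6503)
Under H₁ (μ = 152): z_high = (149.6503 - 152)/1.3522 = -1.7377, z_low = (144.3497 - 152)/1.3522 = -5.6577
β = P(not reject | H₁) = Φ(-1.7377) - Φ(-5.6577) ≈ 0.0411

Answer: β ≈ 0.0411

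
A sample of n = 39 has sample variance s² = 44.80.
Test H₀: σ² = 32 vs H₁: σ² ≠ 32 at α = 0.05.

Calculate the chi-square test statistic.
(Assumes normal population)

Answer: χ² = 53.2000, fail to reject H₀

Derivation:
df = n - 1 = 38
χ² = (n-1)s²/σ₀² = 38×44.80/32 = 53.2000
Critical values: χ²_{0.975,38} = 22.878, χ²_{0.025,38} = 56.896
Rejection region: χ² < 22.878 or χ² > 56.896
Decision: fail to reject H₀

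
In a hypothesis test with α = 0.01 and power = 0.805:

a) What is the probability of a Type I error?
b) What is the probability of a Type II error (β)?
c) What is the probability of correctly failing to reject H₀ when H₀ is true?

Answer: a) 0.01, b) 0.195, c) 0.99

Derivation:
a) Type I error probability = α = 0.01
b) Power = P(reject H₀ | H₁ true) = 1 - β = 0.805, so Type II error probability = β = 1 - Power = 0.195
c) P(fail to reject H₀ | H₀ true) = 1 - α = 0.99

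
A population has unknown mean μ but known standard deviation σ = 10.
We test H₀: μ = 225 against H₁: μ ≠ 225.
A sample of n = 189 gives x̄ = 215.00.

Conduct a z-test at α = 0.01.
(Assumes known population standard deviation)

Standard error: SE = σ/√n = 10/√189 = 0.7274
z-statistic: z = (x̄ - μ₀)/SE = (215.00 - 225)/0.7274 = -13.7476
Critical value: ±2.576
p-value < 0.0001
Decision: reject H₀

Answer: z = -13.7476, reject H₀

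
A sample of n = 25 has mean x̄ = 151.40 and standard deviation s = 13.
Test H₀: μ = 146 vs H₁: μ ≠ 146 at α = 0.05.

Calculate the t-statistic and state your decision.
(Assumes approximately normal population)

Answer: t = 2.0769, reject H₀

Derivation:
df = n - 1 = 24
SE = s/√n = 13/√25 = 2.6000
t = (x̄ - μ₀)/SE = (151.40 - 146)/2.6000 = 2.0769
Critical value: t_{0.025,24} = ±2.064
p-value ≈ 0.0487
Decision: reject H₀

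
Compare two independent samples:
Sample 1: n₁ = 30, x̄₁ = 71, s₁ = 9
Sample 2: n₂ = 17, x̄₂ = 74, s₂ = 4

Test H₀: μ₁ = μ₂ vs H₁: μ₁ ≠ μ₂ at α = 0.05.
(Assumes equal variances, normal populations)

Answer: t = -1.2989, fail to reject H₀

Derivation:
Pooled variance: s²_p = [29×9² + 16×4²]/(45) = 57.8889
s_p = 7.6085
SE = s_p×√(1/n₁ + 1/n₂) = 7.6085×√(1/30 + 1/17) = 2.3097
t = (x̄₁ - x̄₂)/SE = (71 - 74)/2.3097 = -1.2989
df = 45, t-critical = ±2.014
Decision: fail to reject H₀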